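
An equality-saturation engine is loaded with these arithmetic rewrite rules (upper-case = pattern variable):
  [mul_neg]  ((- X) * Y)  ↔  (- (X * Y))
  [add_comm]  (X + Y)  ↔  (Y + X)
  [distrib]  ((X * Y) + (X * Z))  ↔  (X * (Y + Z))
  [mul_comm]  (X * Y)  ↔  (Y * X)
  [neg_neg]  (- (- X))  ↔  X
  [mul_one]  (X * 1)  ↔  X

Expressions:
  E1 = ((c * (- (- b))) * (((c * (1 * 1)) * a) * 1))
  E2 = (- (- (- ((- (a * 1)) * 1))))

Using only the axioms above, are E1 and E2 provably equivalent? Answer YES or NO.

All listed rules preserve value, hence provable equivalence implies equal values everywhere; look for a separating assignment.
a=1, b=0, c=0 gives E1 ↦ 0, E2 ↦ 1; values differ ⇒ not provably equivalent.

NO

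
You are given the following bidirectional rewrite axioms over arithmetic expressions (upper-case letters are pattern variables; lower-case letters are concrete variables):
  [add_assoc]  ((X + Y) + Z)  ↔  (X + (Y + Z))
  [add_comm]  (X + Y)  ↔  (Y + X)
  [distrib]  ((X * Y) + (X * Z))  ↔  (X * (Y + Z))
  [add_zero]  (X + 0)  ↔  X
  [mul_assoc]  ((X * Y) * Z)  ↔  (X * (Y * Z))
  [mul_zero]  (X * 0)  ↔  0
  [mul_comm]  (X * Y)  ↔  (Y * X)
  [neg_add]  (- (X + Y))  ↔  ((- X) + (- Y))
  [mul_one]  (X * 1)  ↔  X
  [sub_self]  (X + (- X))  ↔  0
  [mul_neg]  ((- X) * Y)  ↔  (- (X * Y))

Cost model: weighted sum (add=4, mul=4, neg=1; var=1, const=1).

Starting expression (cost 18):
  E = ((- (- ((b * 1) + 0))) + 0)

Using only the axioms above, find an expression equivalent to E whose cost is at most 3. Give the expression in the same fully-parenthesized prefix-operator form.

1. [mul_one →] (b * 1)  →  b;  E = ((- (- (b + 0))) + 0)
2. [add_zero →] (b + 0)  →  b;  E = ((- (- b)) + 0)
3. [add_zero →] ((- (- b)) + 0)  →  (- (- b));  cost 3 ≤ 3, done

(- (- b))   [cost 3]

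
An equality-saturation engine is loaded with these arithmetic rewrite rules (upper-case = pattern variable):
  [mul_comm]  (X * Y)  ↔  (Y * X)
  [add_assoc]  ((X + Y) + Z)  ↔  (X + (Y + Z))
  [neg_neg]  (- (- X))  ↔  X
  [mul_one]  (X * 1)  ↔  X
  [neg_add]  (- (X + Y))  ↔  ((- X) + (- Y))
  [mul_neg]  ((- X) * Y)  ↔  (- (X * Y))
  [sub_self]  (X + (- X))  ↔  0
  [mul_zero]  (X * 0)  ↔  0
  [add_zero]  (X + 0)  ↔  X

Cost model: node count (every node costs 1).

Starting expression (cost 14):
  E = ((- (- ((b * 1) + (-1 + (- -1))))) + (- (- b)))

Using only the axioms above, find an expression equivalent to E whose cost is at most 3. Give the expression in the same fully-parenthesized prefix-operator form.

(b + b)   [cost 3]

(1) (-1 + (- -1))  =[sub_self →]=  0    ⊢ ((- (- ((b * 1) + 0))) + (- (- b)))
(2) (- (- b))  =[neg_neg →]=  b    ⊢ ((- (- ((b * 1) + 0))) + b)
(3) ((b * 1) + 0)  =[add_zero →]=  (b * 1)    ⊢ ((- (- (b * 1))) + b)
(4) (b * 1)  =[mul_one →]=  b    ⊢ ((- (- b)) + b)
(5) (- (- b))  =[neg_neg →]=  b    ⊢ cost 3, within 3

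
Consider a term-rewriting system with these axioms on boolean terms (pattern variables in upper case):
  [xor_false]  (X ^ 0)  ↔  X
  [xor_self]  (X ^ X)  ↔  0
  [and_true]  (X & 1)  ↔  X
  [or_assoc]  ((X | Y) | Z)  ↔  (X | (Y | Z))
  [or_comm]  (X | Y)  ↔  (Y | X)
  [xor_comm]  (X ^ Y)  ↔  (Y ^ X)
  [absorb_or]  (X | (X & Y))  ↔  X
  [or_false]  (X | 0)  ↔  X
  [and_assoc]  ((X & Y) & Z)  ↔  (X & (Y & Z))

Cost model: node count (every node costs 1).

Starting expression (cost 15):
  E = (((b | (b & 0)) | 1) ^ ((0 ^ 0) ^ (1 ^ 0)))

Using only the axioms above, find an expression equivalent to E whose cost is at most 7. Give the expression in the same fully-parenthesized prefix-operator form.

((b | 1) ^ (0 ^ 1))   [cost 7]

(1) (1 ^ 0)  =[xor_false →]=  1    ⊢ (((b | (b & 0)) | 1) ^ ((0 ^ 0) ^ 1))
(2) (0 ^ 0)  =[xor_self →]=  0    ⊢ (((b | (b & 0)) | 1) ^ (0 ^ 1))
(3) (b | (b & 0))  =[absorb_or →]=  b    ⊢ cost 7, within 7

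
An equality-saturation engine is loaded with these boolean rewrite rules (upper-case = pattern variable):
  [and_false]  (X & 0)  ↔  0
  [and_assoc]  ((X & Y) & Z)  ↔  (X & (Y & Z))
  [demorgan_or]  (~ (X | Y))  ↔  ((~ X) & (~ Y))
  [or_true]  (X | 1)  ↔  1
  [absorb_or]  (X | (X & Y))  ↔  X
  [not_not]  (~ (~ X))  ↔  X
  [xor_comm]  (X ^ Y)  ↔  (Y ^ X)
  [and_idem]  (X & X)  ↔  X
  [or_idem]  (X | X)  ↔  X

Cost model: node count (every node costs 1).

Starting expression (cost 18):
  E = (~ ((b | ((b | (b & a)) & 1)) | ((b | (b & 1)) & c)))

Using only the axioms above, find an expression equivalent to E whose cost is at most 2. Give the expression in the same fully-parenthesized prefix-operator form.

step 1: absorb_or (→) rewrites (b | (b & a)) into b, now (~ ((b | (b & 1)) | ((b | (b & 1)) & c)))
step 2: absorb_or (→) rewrites ((b | (b & 1)) | ((b | (b & 1)) & c)) into (b | (b & 1)), now (~ (b | (b & 1)))
step 3: absorb_or (→) rewrites (b | (b & 1)) into b, reaching cost 2 (bound 2)

(~ b)   [cost 2]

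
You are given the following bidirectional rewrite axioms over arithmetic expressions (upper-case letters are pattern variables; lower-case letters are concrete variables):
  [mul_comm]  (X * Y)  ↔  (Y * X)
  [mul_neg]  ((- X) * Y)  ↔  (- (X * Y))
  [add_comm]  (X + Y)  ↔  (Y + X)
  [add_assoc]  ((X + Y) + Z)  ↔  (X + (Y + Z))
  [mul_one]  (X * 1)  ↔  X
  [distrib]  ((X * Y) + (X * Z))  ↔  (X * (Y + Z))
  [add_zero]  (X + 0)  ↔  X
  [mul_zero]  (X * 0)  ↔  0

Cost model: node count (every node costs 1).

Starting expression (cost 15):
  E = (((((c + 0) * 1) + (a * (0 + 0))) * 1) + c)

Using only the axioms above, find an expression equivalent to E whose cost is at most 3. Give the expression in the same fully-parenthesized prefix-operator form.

1. [mul_one →] ((((c + 0) * 1) + (a * (0 + 0))) * 1)  →  (((c + 0) * 1) + (a * (0 + 0)));  E = ((((c + 0) * 1) + (a * (0 + 0))) + c)
2. [mul_one →] ((c + 0) * 1)  →  (c + 0);  E = (((c + 0) + (a * (0 + 0))) + c)
3. [add_zero →] (0 + 0)  →  0;  E = (((c + 0) + (a * 0)) + c)
4. [mul_zero →] (a * 0)  →  0;  E = (((c + 0) + 0) + c)
5. [add_zero →] (c + 0)  →  c;  E = ((c + 0) + c)
6. [add_zero →] (c + 0)  →  c;  cost 3 ≤ 3, done

(c + c)   [cost 3]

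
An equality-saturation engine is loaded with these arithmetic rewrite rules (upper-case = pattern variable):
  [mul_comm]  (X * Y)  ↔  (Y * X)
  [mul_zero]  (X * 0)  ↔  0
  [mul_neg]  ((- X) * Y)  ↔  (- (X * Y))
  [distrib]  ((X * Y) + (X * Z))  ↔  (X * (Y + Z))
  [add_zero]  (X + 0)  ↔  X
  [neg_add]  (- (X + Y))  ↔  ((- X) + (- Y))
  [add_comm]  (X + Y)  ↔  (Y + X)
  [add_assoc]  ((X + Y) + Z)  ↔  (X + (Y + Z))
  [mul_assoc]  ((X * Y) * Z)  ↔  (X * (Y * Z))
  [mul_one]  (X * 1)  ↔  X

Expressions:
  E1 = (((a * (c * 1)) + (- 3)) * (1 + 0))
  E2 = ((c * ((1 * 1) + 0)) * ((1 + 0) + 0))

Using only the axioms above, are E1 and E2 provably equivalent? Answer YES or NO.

NO

All listed rules preserve value, hence provable equivalence implies equal values everywhere; look for a separating assignment.
a=0, c=0 gives E1 ↦ -3, E2 ↦ 0; values differ ⇒ not provably equivalent.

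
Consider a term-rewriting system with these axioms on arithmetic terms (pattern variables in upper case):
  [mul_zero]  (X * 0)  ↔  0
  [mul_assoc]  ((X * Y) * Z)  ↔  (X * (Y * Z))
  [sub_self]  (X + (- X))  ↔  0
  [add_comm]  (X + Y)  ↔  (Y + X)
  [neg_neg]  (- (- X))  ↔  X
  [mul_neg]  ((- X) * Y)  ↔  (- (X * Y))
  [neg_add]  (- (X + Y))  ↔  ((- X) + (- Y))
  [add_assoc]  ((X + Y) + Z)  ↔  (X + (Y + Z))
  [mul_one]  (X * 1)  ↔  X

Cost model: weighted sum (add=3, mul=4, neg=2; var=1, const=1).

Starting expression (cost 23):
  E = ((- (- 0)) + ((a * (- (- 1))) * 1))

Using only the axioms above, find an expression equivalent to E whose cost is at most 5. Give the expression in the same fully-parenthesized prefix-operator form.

step 1: neg_neg (→) rewrites (- (- 1)) into 1, now ((- (- 0)) + ((a * 1) * 1))
step 2: add_comm (→) rewrites ((- (- 0)) + ((a * 1) * 1)) into (((a * 1) * 1) + (- (- 0)))
step 3: mul_one (→) rewrites (a * 1) into a, now ((a * 1) + (- (- 0)))
step 4: mul_one (→) rewrites (a * 1) into a, now (a + (- (- 0)))
step 5: neg_neg (→) rewrites (- (- 0)) into 0, reaching cost 5 (bound 5)

(a + 0)   [cost 5]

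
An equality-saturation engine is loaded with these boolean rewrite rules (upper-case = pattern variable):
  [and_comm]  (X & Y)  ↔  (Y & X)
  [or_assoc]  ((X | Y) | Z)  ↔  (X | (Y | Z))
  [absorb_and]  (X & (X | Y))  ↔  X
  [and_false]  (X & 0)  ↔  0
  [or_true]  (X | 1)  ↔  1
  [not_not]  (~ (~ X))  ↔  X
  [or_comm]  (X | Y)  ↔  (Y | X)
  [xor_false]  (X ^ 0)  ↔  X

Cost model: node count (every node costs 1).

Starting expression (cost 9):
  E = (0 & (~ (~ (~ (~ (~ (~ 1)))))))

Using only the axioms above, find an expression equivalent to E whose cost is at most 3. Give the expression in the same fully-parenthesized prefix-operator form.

step 1: not_not (→) rewrites (~ (~ (~ (~ 1)))) into (~ (~ 1)), now (0 & (~ (~ (~ (~ 1)))))
step 2: not_not (→) rewrites (~ (~ (~ 1))) into (~ 1), now (0 & (~ (~ 1)))
step 3: not_not (→) rewrites (~ (~ 1)) into 1, reaching cost 3 (bound 3)

(0 & 1)   [cost 3]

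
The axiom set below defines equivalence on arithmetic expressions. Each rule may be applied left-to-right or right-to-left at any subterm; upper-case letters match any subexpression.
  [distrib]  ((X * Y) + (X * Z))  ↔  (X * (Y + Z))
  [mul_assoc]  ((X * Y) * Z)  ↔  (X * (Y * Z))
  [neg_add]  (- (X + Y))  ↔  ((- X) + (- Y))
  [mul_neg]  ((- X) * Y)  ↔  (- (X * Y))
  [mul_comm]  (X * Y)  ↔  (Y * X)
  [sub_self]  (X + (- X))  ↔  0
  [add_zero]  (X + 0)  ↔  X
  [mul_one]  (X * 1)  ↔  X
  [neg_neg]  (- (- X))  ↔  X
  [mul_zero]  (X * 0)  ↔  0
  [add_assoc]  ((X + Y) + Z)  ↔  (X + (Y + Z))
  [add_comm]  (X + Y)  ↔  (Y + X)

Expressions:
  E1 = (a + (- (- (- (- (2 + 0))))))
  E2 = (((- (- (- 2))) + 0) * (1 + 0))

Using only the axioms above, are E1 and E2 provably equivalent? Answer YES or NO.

NO

The axioms are sound identities: if E1 ↔* E2 then E1 and E2 evaluate identically under any assignment.
Under a=0: E1 evaluates to 2, E2 to -2. Distinct ⇒ no rewrite sequence connects them.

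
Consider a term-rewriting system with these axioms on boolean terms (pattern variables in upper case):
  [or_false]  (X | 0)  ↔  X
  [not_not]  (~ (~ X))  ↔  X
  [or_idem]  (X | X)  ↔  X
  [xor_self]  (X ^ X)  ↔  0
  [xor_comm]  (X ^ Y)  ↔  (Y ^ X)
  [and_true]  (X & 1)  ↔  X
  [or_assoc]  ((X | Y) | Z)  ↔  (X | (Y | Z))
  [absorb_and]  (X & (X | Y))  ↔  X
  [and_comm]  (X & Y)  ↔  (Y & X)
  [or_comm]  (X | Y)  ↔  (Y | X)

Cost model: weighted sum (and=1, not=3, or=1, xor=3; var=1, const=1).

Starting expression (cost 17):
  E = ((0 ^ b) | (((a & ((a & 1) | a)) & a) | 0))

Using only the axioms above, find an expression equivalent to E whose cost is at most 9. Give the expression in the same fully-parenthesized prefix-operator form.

((0 ^ b) | (a & a))   [cost 9]

1. [and_true →] (a & 1)  →  a;  E = ((0 ^ b) | (((a & (a | a)) & a) | 0))
2. [or_false →] (((a & (a | a)) & a) | 0)  →  ((a & (a | a)) & a);  E = ((0 ^ b) | ((a & (a | a)) & a))
3. [absorb_and →] (a & (a | a))  →  a;  cost 9 ≤ 9, done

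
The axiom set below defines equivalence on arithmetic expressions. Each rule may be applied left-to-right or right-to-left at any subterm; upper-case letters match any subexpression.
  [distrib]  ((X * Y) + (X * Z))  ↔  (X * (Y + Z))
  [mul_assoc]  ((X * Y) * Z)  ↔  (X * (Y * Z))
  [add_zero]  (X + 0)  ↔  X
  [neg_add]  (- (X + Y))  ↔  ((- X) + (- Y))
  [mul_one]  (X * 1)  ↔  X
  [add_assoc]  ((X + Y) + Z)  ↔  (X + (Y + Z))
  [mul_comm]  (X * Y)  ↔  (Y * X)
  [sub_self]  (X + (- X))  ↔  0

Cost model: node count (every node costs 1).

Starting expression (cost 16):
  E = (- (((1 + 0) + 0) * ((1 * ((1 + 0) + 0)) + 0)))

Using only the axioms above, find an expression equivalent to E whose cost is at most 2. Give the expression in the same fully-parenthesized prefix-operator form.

(- 1)   [cost 2]

1. [add_zero →] (1 + 0)  →  1;  E = (- (((1 + 0) + 0) * ((1 * (1 + 0)) + 0)))
2. [add_zero →] (1 + 0)  →  1;  E = (- (((1 + 0) + 0) * ((1 * 1) + 0)))
3. [add_zero →] ((1 * 1) + 0)  →  (1 * 1);  E = (- (((1 + 0) + 0) * (1 * 1)))
4. [mul_one →] (1 * 1)  →  1;  E = (- (((1 + 0) + 0) * 1))
5. [mul_one →] (((1 + 0) + 0) * 1)  →  ((1 + 0) + 0);  E = (- ((1 + 0) + 0))
6. [add_assoc →] ((1 + 0) + 0)  →  (1 + (0 + 0));  E = (- (1 + (0 + 0)))
7. [add_zero →] (0 + 0)  →  0;  E = (- (1 + 0))
8. [add_zero →] (1 + 0)  →  1;  cost 2 ≤ 2, done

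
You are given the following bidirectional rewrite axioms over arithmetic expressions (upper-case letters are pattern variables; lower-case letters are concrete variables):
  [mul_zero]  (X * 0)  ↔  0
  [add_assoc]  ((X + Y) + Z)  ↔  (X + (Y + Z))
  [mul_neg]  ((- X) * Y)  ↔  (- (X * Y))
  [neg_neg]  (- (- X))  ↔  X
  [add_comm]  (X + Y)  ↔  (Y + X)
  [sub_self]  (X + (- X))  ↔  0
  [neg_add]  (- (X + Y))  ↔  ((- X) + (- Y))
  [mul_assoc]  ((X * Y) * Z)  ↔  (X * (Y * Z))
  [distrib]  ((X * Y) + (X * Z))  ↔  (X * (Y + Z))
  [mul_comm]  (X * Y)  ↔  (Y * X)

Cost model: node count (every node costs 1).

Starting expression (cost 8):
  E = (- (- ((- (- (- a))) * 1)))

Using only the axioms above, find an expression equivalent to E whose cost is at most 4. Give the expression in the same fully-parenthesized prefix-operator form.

(- (a * 1))   [cost 4]

1. [neg_neg →] (- (- a))  →  a;  E = (- (- ((- a) * 1)))
2. [mul_neg →] ((- a) * 1)  →  (- (a * 1));  E = (- (- (- (a * 1))))
3. [neg_neg →] (- (- (- (a * 1))))  →  (- (a * 1));  cost 4 ≤ 4, done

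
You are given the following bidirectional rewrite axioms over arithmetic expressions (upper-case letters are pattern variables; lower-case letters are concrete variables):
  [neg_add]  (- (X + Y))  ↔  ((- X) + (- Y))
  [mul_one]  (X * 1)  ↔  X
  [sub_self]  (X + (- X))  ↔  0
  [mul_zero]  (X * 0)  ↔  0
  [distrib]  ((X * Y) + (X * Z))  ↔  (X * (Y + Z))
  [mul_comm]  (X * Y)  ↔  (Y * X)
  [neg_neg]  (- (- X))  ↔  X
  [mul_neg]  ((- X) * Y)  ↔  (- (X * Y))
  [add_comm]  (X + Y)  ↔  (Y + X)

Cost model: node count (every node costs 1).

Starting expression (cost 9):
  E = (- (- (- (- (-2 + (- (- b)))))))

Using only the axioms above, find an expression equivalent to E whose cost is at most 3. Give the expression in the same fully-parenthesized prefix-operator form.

(-2 + b)   [cost 3]

(1) (- (- (- (-2 + (- (- b))))))  =[neg_neg →]=  (- (-2 + (- (- b))))    ⊢ (- (- (-2 + (- (- b)))))
(2) (- (- (-2 + (- (- b)))))  =[neg_neg →]=  (-2 + (- (- b)))
(3) (- (- b))  =[neg_neg →]=  b    ⊢ cost 3, within 3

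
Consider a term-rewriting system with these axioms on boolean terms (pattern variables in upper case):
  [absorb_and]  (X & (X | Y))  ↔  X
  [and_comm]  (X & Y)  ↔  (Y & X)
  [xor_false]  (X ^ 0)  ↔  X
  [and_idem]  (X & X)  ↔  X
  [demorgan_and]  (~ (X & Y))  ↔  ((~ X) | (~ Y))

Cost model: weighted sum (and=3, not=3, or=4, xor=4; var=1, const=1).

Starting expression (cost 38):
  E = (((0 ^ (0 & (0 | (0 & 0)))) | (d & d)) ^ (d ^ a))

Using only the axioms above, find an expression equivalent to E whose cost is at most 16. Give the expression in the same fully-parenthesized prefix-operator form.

((0 | d) ^ (d ^ a))   [cost 16]

(1) (0 & 0)  =[and_idem →]=  0    ⊢ (((0 ^ (0 & (0 | 0))) | (d & d)) ^ (d ^ a))
(2) (0 & (0 | 0))  =[absorb_and →]=  0    ⊢ (((0 ^ 0) | (d & d)) ^ (d ^ a))
(3) (d & d)  =[and_idem →]=  d    ⊢ (((0 ^ 0) | d) ^ (d ^ a))
(4) (0 ^ 0)  =[xor_false →]=  0    ⊢ cost 16, within 16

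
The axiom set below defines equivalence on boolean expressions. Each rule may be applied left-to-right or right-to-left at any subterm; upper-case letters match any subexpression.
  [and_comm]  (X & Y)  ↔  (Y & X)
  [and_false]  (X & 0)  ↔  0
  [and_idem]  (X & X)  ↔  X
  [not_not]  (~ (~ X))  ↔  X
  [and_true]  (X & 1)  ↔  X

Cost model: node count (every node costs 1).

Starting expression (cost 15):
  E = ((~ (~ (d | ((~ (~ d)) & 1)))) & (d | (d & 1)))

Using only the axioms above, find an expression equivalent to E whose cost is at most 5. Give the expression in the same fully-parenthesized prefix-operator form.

1. [not_not →] (~ (~ (d | ((~ (~ d)) & 1))))  →  (d | ((~ (~ d)) & 1));  E = ((d | ((~ (~ d)) & 1)) & (d | (d & 1)))
2. [not_not →] (~ (~ d))  →  d;  E = ((d | (d & 1)) & (d | (d & 1)))
3. [and_idem →] ((d | (d & 1)) & (d | (d & 1)))  →  (d | (d & 1));  cost 5 ≤ 5, done

(d | (d & 1))   [cost 5]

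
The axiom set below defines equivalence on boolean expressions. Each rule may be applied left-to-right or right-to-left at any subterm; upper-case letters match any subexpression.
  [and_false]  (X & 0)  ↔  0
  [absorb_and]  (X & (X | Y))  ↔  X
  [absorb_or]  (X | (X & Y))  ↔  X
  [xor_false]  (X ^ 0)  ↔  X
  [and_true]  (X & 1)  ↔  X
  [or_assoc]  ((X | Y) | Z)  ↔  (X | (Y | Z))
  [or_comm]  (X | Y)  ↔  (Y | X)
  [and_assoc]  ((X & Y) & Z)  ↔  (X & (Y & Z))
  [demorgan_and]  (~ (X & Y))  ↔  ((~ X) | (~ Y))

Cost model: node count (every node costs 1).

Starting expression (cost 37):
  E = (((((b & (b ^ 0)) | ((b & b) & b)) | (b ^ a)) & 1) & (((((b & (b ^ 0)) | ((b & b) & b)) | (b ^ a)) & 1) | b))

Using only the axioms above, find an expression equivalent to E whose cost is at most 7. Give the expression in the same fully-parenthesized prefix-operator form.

step 1: absorb_and (→) rewrites (((((b & (b ^ 0)) | ((b & b) & b)) | (b ^ a)) & 1) & (((((b & (b ^ 0)) | ((b & b) & b)) | (b ^ a)) & 1) | b)) into ((((b & (b ^ 0)) | ((b & b) & b)) | (b ^ a)) & 1)
step 2: xor_false (→) rewrites (b ^ 0) into b, now ((((b & b) | ((b & b) & b)) | (b ^ a)) & 1)
step 3: absorb_or (→) rewrites ((b & b) | ((b & b) & b)) into (b & b), now (((b & b) | (b ^ a)) & 1)
step 4: and_true (→) rewrites (((b & b) | (b ^ a)) & 1) into ((b & b) | (b ^ a)), reaching cost 7 (bound 7)

((b & b) | (b ^ a))   [cost 7]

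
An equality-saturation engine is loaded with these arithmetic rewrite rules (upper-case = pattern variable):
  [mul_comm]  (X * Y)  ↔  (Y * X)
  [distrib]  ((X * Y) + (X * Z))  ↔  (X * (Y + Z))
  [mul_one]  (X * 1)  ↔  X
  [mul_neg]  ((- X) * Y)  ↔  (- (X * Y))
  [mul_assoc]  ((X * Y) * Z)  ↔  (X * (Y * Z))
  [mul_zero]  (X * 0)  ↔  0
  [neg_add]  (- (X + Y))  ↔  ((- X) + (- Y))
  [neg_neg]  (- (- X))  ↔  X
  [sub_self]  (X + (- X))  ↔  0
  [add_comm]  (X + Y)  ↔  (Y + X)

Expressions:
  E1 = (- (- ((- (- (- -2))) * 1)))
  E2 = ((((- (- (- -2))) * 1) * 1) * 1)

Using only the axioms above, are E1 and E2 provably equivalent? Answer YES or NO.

YES

(1) (- (- ((- (- (- -2))) * 1)))  =[neg_neg →]=  ((- (- (- -2))) * 1)
(2) ((- (- (- -2))) * 1)  =[mul_one →]=  (- (- (- -2)))
(3) (- (- -2))  =[neg_neg →]=  -2    ⊢ (- -2)
(4) (- -2)  =[mul_one ←]=  ((- -2) * 1)
(5) (- -2)  =[mul_one ←]=  ((- -2) * 1)    ⊢ (((- -2) * 1) * 1)
(6) ((- -2) * 1)  =[mul_comm →]=  (1 * (- -2))    ⊢ ((1 * (- -2)) * 1)
(7) -2  =[neg_neg ←]=  (- (- -2))    ⊢ ((1 * (- (- (- -2)))) * 1)
(8) (1 * (- (- (- -2))))  =[mul_comm →]=  ((- (- (- -2))) * 1)    ⊢ (((- (- (- -2))) * 1) * 1)
(9) (- (- (- -2)))  =[mul_one ←]=  ((- (- (- -2))) * 1)    ⊢ E2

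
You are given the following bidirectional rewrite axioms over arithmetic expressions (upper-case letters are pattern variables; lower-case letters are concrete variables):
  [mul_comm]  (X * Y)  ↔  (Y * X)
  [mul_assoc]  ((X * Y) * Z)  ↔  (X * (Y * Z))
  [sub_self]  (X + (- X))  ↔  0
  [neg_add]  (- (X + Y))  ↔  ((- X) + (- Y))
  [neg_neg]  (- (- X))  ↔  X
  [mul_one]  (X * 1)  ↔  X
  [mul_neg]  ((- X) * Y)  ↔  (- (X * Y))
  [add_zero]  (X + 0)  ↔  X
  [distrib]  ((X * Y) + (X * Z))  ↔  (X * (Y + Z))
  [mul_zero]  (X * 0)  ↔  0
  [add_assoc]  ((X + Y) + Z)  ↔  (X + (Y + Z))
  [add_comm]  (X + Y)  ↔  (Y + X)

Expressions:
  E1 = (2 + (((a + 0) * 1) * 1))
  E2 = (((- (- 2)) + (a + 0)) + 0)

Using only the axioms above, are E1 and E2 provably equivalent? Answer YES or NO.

step 1: mul_one (→) rewrites (((a + 0) * 1) * 1) into ((a + 0) * 1), now (2 + ((a + 0) * 1))
step 2: add_zero (→) rewrites (a + 0) into a, now (2 + (a * 1))
step 3: mul_one (→) rewrites (a * 1) into a, now (2 + a)
step 4: neg_neg (←) rewrites 2 into (- (- 2)), now ((- (- 2)) + a)
step 5: add_zero (←) rewrites ((- (- 2)) + a) into (((- (- 2)) + a) + 0)
step 6: add_zero (←) rewrites a into (a + 0), which is E2

YES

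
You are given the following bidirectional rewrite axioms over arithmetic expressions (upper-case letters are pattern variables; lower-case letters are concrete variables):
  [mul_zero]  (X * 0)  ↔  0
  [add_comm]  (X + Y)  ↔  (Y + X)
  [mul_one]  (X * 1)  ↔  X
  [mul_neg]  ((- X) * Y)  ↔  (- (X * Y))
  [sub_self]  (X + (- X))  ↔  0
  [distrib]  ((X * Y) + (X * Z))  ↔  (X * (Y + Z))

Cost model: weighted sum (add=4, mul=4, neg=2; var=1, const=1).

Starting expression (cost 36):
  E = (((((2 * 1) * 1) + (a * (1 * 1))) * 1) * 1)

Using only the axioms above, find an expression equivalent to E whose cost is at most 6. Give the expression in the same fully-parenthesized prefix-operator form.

1. [mul_one →] (((((2 * 1) * 1) + (a * (1 * 1))) * 1) * 1)  →  ((((2 * 1) * 1) + (a * (1 * 1))) * 1)
2. [mul_one →] (2 * 1)  →  2;  E = (((2 * 1) + (a * (1 * 1))) * 1)
3. [mul_one →] (((2 * 1) + (a * (1 * 1))) * 1)  →  ((2 * 1) + (a * (1 * 1)))
4. [mul_one →] (2 * 1)  →  2;  E = (2 + (a * (1 * 1)))
5. [mul_one →] (1 * 1)  →  1;  E = (2 + (a * 1))
6. [mul_one →] (a * 1)  →  a;  cost 6 ≤ 6, done

(2 + a)   [cost 6]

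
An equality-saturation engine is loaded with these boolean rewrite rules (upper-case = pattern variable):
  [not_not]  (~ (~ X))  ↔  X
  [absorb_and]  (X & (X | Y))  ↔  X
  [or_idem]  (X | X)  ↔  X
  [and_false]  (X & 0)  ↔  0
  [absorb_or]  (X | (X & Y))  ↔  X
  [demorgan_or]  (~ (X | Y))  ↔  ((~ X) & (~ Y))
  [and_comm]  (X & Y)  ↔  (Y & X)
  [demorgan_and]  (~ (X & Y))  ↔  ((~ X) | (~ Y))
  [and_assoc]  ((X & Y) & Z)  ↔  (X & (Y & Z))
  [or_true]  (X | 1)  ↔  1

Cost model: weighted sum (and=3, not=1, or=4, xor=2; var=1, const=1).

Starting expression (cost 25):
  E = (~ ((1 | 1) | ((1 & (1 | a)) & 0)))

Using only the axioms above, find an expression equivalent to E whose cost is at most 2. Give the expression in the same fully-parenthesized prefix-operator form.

(~ 1)   [cost 2]

1. [absorb_and →] (1 & (1 | a))  →  1;  E = (~ ((1 | 1) | (1 & 0)))
2. [or_idem →] (1 | 1)  →  1;  E = (~ (1 | (1 & 0)))
3. [absorb_or →] (1 | (1 & 0))  →  1;  cost 2 ≤ 2, done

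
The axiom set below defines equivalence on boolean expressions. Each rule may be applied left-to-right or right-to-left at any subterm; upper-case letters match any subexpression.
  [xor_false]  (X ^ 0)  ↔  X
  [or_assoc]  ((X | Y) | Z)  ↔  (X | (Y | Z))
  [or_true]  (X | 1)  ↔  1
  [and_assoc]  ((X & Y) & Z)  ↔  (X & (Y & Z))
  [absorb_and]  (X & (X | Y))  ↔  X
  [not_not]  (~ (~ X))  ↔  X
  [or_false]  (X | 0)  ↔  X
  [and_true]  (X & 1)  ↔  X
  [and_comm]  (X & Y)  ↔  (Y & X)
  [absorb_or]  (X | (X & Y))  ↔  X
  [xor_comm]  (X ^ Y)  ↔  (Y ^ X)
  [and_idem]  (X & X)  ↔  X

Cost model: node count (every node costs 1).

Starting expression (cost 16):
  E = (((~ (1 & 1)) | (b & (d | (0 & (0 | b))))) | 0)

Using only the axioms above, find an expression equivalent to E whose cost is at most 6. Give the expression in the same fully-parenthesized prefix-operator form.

1. [absorb_and →] (0 & (0 | b))  →  0;  E = (((~ (1 & 1)) | (b & (d | 0))) | 0)
2. [or_false →] (d | 0)  →  d;  E = (((~ (1 & 1)) | (b & d)) | 0)
3. [and_idem →] (1 & 1)  →  1;  E = (((~ 1) | (b & d)) | 0)
4. [or_false →] (((~ 1) | (b & d)) | 0)  →  ((~ 1) | (b & d));  cost 6 ≤ 6, done

((~ 1) | (b & d))   [cost 6]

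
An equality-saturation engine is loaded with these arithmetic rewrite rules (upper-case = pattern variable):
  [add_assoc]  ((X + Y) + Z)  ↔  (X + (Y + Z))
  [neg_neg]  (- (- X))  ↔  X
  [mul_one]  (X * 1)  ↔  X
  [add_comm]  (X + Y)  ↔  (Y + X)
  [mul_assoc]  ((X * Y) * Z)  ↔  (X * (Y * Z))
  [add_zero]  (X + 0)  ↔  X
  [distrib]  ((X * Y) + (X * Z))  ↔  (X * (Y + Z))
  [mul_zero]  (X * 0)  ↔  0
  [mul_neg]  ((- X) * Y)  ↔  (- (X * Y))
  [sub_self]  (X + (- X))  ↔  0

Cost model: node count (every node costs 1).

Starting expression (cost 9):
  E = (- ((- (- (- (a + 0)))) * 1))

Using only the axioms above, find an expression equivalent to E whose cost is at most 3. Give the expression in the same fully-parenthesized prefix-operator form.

(- (- a))   [cost 3]

(1) ((- (- (- (a + 0)))) * 1)  =[mul_one →]=  (- (- (- (a + 0))))    ⊢ (- (- (- (- (a + 0)))))
(2) (a + 0)  =[add_zero →]=  a    ⊢ (- (- (- (- a))))
(3) (- (- (- (- a))))  =[neg_neg →]=  (- (- a))    ⊢ cost 3, within 3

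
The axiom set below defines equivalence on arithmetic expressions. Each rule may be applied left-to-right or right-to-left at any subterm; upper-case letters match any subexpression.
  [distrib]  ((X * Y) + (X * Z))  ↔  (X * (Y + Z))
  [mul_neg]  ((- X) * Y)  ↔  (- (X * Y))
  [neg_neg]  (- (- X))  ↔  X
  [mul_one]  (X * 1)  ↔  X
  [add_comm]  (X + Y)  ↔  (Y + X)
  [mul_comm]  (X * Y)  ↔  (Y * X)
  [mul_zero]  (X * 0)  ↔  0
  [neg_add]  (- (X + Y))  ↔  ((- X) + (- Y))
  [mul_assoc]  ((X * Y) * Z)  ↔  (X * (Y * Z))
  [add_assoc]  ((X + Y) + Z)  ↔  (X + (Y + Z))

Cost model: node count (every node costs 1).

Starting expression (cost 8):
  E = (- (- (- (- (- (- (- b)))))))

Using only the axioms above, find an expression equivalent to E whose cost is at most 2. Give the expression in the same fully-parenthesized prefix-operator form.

step 1: neg_neg (→) rewrites (- (- (- (- (- b))))) into (- (- (- b))), now (- (- (- (- (- b)))))
step 2: neg_neg (→) rewrites (- (- (- b))) into (- b), now (- (- (- b)))
step 3: neg_neg (→) rewrites (- (- (- b))) into (- b), reaching cost 2 (bound 2)

(- b)   [cost 2]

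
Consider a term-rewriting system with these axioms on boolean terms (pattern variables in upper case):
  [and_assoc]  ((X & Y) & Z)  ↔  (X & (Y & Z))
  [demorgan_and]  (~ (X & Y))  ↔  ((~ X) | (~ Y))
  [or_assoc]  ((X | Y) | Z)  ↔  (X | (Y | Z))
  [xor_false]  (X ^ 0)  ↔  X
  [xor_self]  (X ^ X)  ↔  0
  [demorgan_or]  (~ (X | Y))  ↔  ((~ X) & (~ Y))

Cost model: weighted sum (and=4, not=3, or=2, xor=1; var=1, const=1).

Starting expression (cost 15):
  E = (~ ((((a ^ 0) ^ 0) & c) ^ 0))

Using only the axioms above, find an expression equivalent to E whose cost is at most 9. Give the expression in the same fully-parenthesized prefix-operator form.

step 1: xor_false (→) rewrites ((a ^ 0) ^ 0) into (a ^ 0), now (~ (((a ^ 0) & c) ^ 0))
step 2: xor_false (→) rewrites (a ^ 0) into a, now (~ ((a & c) ^ 0))
step 3: xor_false (→) rewrites ((a & c) ^ 0) into (a & c), reaching cost 9 (bound 9)

(~ (a & c))   [cost 9]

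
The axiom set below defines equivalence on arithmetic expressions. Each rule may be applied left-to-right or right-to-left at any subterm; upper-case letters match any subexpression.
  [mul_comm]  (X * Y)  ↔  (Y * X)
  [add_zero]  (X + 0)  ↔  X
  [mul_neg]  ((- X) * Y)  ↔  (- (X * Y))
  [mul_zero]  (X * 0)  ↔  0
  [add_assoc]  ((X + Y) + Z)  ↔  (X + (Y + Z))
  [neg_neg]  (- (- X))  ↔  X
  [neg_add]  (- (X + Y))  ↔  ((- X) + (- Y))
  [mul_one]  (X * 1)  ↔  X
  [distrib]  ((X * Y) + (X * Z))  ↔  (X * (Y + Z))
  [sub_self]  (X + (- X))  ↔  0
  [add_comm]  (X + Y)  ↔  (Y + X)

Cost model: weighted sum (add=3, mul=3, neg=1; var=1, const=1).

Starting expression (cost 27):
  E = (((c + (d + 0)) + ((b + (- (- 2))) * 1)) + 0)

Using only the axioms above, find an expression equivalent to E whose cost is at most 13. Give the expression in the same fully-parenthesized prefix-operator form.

1. [neg_neg →] (- (- 2))  →  2;  E = (((c + (d + 0)) + ((b + 2) * 1)) + 0)
2. [mul_one →] ((b + 2) * 1)  →  (b + 2);  E = (((c + (d + 0)) + (b + 2)) + 0)
3. [add_zero →] (((c + (d + 0)) + (b + 2)) + 0)  →  ((c + (d + 0)) + (b + 2))
4. [add_zero →] (d + 0)  →  d;  cost 13 ≤ 13, done

((c + d) + (b + 2))   [cost 13]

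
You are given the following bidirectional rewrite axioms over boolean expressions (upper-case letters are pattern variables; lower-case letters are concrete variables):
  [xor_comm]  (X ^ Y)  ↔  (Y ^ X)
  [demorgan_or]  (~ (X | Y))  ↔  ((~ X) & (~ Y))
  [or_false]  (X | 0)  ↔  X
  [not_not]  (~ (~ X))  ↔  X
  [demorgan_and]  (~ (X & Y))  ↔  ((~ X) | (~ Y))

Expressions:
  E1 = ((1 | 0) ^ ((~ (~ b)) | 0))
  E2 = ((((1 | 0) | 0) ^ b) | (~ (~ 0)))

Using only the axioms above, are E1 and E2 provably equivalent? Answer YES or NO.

(1) ((~ (~ b)) | 0)  =[or_false →]=  (~ (~ b))    ⊢ ((1 | 0) ^ (~ (~ b)))
(2) (~ (~ b))  =[not_not →]=  b    ⊢ ((1 | 0) ^ b)
(3) (1 | 0)  =[or_false →]=  1    ⊢ (1 ^ b)
(4) (1 ^ b)  =[or_false ←]=  ((1 ^ b) | 0)
(5) 1  =[or_false ←]=  (1 | 0)    ⊢ (((1 | 0) ^ b) | 0)
(6) 0  =[not_not ←]=  (~ (~ 0))    ⊢ (((1 | 0) ^ b) | (~ (~ 0)))
(7) 1  =[or_false ←]=  (1 | 0)    ⊢ E2

YES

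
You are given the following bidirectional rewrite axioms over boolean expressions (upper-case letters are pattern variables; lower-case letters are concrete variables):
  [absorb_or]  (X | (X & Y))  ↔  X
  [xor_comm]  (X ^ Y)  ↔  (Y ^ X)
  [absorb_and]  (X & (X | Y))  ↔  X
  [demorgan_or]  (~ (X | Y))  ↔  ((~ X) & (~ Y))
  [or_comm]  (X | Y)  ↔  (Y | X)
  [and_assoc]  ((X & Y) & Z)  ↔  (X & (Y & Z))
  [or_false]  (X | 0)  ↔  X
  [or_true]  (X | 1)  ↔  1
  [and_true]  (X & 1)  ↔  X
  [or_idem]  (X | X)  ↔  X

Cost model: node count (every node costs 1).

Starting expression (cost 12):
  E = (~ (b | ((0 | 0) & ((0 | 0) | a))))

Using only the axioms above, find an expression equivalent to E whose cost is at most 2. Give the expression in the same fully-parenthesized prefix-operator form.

step 1: absorb_and (→) rewrites ((0 | 0) & ((0 | 0) | a)) into (0 | 0), now (~ (b | (0 | 0)))
step 2: or_false (→) rewrites (0 | 0) into 0, now (~ (b | 0))
step 3: or_false (→) rewrites (b | 0) into b, reaching cost 2 (bound 2)

(~ b)   [cost 2]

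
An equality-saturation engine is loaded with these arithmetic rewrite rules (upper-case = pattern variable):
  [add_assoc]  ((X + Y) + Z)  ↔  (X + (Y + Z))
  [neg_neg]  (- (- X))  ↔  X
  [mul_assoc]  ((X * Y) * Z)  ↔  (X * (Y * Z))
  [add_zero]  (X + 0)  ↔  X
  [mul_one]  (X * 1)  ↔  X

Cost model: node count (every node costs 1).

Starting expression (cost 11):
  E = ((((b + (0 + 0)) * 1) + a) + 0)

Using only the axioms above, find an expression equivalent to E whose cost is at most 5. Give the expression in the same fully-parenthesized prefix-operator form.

step 1: add_zero (→) rewrites (0 + 0) into 0, now ((((b + 0) * 1) + a) + 0)
step 2: mul_one (→) rewrites ((b + 0) * 1) into (b + 0), now (((b + 0) + a) + 0)
step 3: add_zero (→) rewrites (((b + 0) + a) + 0) into ((b + 0) + a), reaching cost 5 (bound 5)

((b + 0) + a)   [cost 5]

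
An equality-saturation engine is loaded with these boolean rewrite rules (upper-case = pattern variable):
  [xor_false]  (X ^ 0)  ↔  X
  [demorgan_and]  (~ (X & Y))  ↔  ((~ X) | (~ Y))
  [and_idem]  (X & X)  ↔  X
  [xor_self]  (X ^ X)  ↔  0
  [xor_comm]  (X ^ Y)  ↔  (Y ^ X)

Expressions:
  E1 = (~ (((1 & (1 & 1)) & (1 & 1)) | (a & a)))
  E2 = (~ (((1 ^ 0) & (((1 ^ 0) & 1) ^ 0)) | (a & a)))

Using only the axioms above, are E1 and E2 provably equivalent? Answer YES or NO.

(1) (1 & 1)  =[and_idem →]=  1    ⊢ (~ (((1 & 1) & (1 & 1)) | (a & a)))
(2) ((1 & 1) & (1 & 1))  =[and_idem →]=  (1 & 1)    ⊢ (~ ((1 & 1) | (a & a)))
(3) (a & a)  =[and_idem →]=  a    ⊢ (~ ((1 & 1) | a))
(4) (1 & 1)  =[and_idem →]=  1    ⊢ (~ (1 | a))
(5) 1  =[xor_false ←]=  (1 ^ 0)    ⊢ (~ ((1 ^ 0) | a))
(6) a  =[and_idem ←]=  (a & a)    ⊢ (~ ((1 ^ 0) | (a & a)))
(7) (1 ^ 0)  =[and_idem ←]=  ((1 ^ 0) & (1 ^ 0))    ⊢ (~ (((1 ^ 0) & (1 ^ 0)) | (a & a)))
(8) 1  =[and_idem ←]=  (1 & 1)    ⊢ (~ (((1 ^ 0) & ((1 & 1) ^ 0)) | (a & a)))
(9) 1  =[xor_false ←]=  (1 ^ 0)    ⊢ E2

YES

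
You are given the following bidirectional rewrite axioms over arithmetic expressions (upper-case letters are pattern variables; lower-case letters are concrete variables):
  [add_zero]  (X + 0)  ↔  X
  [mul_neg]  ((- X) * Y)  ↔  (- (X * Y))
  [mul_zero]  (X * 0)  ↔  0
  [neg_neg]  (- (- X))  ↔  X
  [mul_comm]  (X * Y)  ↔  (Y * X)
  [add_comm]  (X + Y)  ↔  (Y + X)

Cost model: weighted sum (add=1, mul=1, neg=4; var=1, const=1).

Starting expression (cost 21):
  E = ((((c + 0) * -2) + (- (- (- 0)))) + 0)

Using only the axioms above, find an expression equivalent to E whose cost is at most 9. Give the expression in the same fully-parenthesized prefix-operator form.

1. [neg_neg →] (- (- 0))  →  0;  E = ((((c + 0) * -2) + (- 0)) + 0)
2. [add_zero →] ((((c + 0) * -2) + (- 0)) + 0)  →  (((c + 0) * -2) + (- 0))
3. [add_zero →] (c + 0)  →  c;  cost 9 ≤ 9, done

((c * -2) + (- 0))   [cost 9]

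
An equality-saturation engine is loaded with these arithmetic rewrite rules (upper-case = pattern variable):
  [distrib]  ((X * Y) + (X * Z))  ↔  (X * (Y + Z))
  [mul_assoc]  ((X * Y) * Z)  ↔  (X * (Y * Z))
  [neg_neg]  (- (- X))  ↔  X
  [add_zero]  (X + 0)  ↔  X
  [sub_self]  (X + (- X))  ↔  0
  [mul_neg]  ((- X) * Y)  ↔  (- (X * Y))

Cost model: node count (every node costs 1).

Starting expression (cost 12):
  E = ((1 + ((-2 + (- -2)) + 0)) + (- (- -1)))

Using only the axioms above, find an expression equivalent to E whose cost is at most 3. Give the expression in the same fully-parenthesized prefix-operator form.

(1) ((-2 + (- -2)) + 0)  =[add_zero →]=  (-2 + (- -2))    ⊢ ((1 + (-2 + (- -2))) + (- (- -1)))
(2) (-2 + (- -2))  =[sub_self →]=  0    ⊢ ((1 + 0) + (- (- -1)))
(3) (- (- -1))  =[neg_neg →]=  -1    ⊢ ((1 + 0) + -1)
(4) (1 + 0)  =[add_zero →]=  1    ⊢ cost 3, within 3

(1 + -1)   [cost 3]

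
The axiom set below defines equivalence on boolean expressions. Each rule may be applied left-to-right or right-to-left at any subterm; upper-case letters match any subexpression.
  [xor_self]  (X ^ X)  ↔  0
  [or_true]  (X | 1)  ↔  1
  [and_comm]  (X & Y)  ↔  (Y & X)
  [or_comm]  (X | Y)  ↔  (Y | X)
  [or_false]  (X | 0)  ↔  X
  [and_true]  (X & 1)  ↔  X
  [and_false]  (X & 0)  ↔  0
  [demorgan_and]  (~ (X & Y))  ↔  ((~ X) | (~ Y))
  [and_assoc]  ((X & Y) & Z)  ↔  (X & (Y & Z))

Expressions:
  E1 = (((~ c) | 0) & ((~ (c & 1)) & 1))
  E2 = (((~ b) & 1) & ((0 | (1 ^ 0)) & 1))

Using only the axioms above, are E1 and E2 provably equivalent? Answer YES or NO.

NO

Every axiom is a valid identity, so a rewrite proof would force E1 and E2 to agree under every assignment.
At b=0, c=1: E1 = 0 but E2 = 1; they differ, so no derivation exists.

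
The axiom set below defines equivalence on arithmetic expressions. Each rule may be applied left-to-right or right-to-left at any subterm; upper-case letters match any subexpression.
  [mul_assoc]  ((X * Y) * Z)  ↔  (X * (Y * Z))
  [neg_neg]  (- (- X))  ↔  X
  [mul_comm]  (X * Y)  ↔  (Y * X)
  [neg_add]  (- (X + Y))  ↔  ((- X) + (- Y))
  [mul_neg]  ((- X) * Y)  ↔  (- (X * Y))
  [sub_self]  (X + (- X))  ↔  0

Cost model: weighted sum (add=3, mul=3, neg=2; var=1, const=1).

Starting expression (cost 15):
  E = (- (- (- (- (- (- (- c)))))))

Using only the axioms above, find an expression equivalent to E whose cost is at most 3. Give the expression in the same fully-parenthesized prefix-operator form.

(1) (- (- (- (- (- (- (- c)))))))  =[neg_neg →]=  (- (- (- (- (- c)))))
(2) (- (- c))  =[neg_neg →]=  c    ⊢ (- (- (- c)))
(3) (- (- c))  =[neg_neg →]=  c    ⊢ cost 3, within 3

(- c)   [cost 3]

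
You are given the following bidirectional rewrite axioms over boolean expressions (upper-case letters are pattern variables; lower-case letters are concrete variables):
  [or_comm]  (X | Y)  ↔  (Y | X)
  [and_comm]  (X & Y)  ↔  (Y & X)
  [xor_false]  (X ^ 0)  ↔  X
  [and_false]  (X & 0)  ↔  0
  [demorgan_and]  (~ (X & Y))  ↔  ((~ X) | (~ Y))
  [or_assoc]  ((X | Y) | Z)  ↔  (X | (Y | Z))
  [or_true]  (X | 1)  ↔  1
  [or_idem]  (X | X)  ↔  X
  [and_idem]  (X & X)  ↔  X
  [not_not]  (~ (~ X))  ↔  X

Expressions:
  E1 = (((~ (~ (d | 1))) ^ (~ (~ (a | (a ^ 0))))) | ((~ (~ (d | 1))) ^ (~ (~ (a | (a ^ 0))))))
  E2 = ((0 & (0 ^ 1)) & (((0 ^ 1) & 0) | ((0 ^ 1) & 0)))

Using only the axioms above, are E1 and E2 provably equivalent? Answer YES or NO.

NO

The axioms are sound identities: if E1 ↔* E2 then E1 and E2 evaluate identically under any assignment.
Under a=0, d=0: E1 evaluates to 1, E2 to 0. Distinct ⇒ no rewrite sequence connects them.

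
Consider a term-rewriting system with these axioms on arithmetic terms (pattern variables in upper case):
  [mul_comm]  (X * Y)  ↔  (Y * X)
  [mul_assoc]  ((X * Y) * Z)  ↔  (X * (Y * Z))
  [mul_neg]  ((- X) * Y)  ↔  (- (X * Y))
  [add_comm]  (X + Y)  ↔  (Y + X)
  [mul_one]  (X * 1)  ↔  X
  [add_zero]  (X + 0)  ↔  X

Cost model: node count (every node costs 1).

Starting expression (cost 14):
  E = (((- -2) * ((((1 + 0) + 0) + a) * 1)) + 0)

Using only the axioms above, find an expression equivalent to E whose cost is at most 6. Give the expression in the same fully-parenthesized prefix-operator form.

((- -2) * (a + 1))   [cost 6]

1. [add_zero →] ((1 + 0) + 0)  →  (1 + 0);  E = (((- -2) * (((1 + 0) + a) * 1)) + 0)
2. [add_zero →] (1 + 0)  →  1;  E = (((- -2) * ((1 + a) * 1)) + 0)
3. [add_comm →] (1 + a)  →  (a + 1);  E = (((- -2) * ((a + 1) * 1)) + 0)
4. [add_zero →] (((- -2) * ((a + 1) * 1)) + 0)  →  ((- -2) * ((a + 1) * 1))
5. [mul_one →] ((a + 1) * 1)  →  (a + 1);  cost 6 ≤ 6, done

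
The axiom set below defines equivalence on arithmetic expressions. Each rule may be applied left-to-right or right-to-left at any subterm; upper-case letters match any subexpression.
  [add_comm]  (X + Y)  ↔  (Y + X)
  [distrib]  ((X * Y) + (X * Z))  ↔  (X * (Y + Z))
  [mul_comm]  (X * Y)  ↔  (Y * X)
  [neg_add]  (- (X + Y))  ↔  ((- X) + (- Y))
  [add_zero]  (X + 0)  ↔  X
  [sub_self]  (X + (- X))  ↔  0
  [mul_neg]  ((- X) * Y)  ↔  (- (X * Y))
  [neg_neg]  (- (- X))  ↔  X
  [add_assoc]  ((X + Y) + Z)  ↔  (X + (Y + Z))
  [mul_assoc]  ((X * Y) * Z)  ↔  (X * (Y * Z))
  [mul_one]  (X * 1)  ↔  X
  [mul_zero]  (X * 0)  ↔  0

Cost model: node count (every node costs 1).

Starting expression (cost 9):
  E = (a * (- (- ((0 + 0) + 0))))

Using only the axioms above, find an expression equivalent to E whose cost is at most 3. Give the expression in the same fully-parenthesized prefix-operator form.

(0 * a)   [cost 3]

step 1: add_zero (→) rewrites ((0 + 0) + 0) into (0 + 0), now (a * (- (- (0 + 0))))
step 2: mul_comm (→) rewrites (a * (- (- (0 + 0)))) into ((- (- (0 + 0))) * a)
step 3: neg_neg (→) rewrites (- (- (0 + 0))) into (0 + 0), now ((0 + 0) * a)
step 4: add_zero (→) rewrites (0 + 0) into 0, reaching cost 3 (bound 3)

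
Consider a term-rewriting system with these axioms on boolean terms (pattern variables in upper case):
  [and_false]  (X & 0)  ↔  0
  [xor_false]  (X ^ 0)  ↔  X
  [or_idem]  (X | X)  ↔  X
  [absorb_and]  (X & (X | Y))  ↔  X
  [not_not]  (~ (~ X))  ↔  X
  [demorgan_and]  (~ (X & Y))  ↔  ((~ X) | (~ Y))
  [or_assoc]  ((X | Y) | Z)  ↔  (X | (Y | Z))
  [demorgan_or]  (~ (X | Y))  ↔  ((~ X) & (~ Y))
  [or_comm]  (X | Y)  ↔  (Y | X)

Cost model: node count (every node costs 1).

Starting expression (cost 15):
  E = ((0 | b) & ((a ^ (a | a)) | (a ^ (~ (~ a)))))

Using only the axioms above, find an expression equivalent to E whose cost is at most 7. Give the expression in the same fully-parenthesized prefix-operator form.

((0 | b) & (a ^ a))   [cost 7]

(1) (a | a)  =[or_idem →]=  a    ⊢ ((0 | b) & ((a ^ a) | (a ^ (~ (~ a)))))
(2) (~ (~ a))  =[not_not →]=  a    ⊢ ((0 | b) & ((a ^ a) | (a ^ a)))
(3) ((a ^ a) | (a ^ a))  =[or_idem →]=  (a ^ a)    ⊢ cost 7, within 7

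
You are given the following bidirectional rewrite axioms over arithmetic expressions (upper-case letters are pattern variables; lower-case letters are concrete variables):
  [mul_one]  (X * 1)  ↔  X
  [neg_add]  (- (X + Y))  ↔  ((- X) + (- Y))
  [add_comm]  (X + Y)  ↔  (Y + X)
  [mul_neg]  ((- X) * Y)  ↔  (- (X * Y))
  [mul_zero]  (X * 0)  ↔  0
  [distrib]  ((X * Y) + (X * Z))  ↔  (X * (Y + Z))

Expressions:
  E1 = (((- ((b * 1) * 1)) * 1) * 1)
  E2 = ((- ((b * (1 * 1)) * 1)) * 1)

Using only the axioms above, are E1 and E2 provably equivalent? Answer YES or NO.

YES

step 1: mul_one (→) rewrites (b * 1) into b, now (((- (b * 1)) * 1) * 1)
step 2: mul_one (→) rewrites (((- (b * 1)) * 1) * 1) into ((- (b * 1)) * 1)
step 3: mul_one (→) rewrites (b * 1) into b, now ((- b) * 1)
step 4: mul_one (→) rewrites ((- b) * 1) into (- b)
step 5: mul_one (←) rewrites b into (b * 1), now (- (b * 1))
step 6: mul_one (←) rewrites b into (b * 1), now (- ((b * 1) * 1))
step 7: mul_one (←) rewrites (- ((b * 1) * 1)) into ((- ((b * 1) * 1)) * 1)
step 8: mul_one (←) rewrites 1 into (1 * 1), which is E2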